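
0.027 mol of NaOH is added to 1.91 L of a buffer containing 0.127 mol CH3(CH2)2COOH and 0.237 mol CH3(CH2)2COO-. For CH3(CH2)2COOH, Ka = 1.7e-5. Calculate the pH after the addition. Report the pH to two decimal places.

After neutralization: n(CH3(CH2)2COOH) = 0.1 mol, n(CH3(CH2)2COO-) = 0.264 mol.
pKa = −log(1.7 × 10^-5) = 4.770
pH = pKa + log([A⁻]/[HA]) = 4.770 + log(0.264/0.1) = 4.770 +0.422

pH = 5.19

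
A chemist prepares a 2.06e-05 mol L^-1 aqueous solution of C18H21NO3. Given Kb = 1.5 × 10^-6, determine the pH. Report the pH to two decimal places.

pH = 8.69

C18H21NO3 + H2O ⇌ C18H22NO3+ + OH-
Kb = x²/(2.06e-05 − x) = 1.5 × 10^-6
x is not negligible relative to C₀; solve x² + 1.5e-06·x − 3.09e-11 = 0.
x = [−1.5e-06 + √(1.5e-06² + 1.24e-10)]/2 = 4.86 × 10^-6 M
pOH = −log(4.86 × 10^-6) = 5.31; pH = 14.00 − 5.31 = 8.69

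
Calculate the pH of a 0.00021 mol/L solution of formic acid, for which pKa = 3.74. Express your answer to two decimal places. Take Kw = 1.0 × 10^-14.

HCOOH ⇌ HCOO- + H+
Ka = 10^(−3.74) = 1.82 × 10^-4
From the ICE table, Ka = [H+]²/(0.00021 − [H+]) = 1.82 × 10^-4.
The 5% rule fails; solving [H+]² + Ka·[H+] − Ka·C₀ = 0 exactly:
[H+] = [−0.000182 + √(0.000182² + 1.53e-07)]/2 = 1.25 × 10^-4 M
pH = −log[H+] = −log(1.25 × 10^-4) = 3.90

pH = 3.90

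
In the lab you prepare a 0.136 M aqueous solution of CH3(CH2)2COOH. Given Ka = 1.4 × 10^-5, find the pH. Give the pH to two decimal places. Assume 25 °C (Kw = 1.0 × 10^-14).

CH3(CH2)2COOH ⇌ CH3(CH2)2COO- + H+
From the ICE table, Ka = x²/(0.136 − x) = 1.4 × 10^-5.
Since Ka ≪ C₀, x ≈ √(Ka·C₀) = 1.38 × 10^-3 M.
Check: 1% ionized — well under 5%, approximation valid.
pH = −log(1.38 × 10^-3) = 2.86

pH = 2.86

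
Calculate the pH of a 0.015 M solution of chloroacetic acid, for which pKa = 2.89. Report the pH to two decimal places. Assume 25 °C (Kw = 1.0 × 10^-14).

ClCH2COOH ⇌ ClCH2COO- + H+
Ka = 10^(−2.89) = 1.29 × 10^-3
Let x = [H+] at equilibrium. Ka = x²/(0.015 − x).
Here C₀/Ka ≈ 11.6, so the small-x approximation fails. Use the quadratic:
x = [−0.00129 + √(0.00129² + 7.74e-05)]/2 = 3.80 × 10^-3 M
pH = −log(3.80 × 10^-3) = 2.42

pH = 2.42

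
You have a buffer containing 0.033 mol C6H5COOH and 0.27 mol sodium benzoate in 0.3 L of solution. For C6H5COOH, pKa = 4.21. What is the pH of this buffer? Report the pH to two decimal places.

Henderson–Hasselbalch: pH = pKa + log([C6H5COO-]/[C6H5COOH]) = 4.21 + log(0.27/0.033)
pH = 4.21 + (+0.913) = 5.12

pH = 5.12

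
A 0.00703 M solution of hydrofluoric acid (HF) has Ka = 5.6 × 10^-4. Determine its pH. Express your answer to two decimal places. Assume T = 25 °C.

pH = 2.76

HF ⇌ F- + H+
Ka = [H+]²/(0.00703 − [H+]) = 5.6 × 10^-4
The 5% rule fails; solving [H+]² + Ka·[H+] − Ka·C₀ = 0 exactly:
[H+] = [−0.00056 + √(0.00056² + 1.57e-05)]/2 = 1.72 × 10^-3 M
pH = −log[H+] = −log(1.72 × 10^-3) = 2.76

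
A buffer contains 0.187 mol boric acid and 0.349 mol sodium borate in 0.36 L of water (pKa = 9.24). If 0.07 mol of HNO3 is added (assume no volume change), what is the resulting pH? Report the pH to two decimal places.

pH = 9.28

Added H+ converts B(OH)4- to B(OH)3: B(OH)3 → 0.257 mol, B(OH)4- → 0.279 mol.
pH = pKa + log(n_B(OH)4-/n_B(OH)3) = 9.24 + log(0.279/0.257) = 9.24 + (+0.036)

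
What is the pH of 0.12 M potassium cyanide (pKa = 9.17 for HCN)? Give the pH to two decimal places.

pH = 11.12

CN- is the conjugate base of the weak acid HCN.
Ka = 10^(−9.17) = 6.76 × 10^-10
Kb = Kw/Ka = 1.0×10^-14 / 6.76 × 10^-10 = 1.48 × 10^-5
From the ICE table, Kb = [OH-]²/(0.12 − [OH-]) = 1.48 × 10^-5.
Neglecting [OH-] in the denominator: [OH-] = √(1.48 × 10^-5 × 0.12) = 1.33 × 10^-3 M
Check: 1.1% ionized — well under 5%, approximation valid.
pOH = 2.88, so pH = 14.00 − pOH = 11.12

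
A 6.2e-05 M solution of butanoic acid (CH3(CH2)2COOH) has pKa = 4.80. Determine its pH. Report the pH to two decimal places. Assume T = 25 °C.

pH = 4.61

CH3(CH2)2COOH ⇌ CH3(CH2)2COO- + H+
Ka = 10^(−4.80) = 1.58 × 10^-5
Ka = [H+]²/(6.2e-05 − [H+]) = 1.58 × 10^-5
[H+] is not negligible relative to C₀; solve [H+]² + 1.58e-05·[H+] − 9.8e-10 = 0.
[H+] = (−Ka + √(Ka² + 4·Ka·C₀))/2 = 2.44 × 10^-5 M
pH = −log(2.44 × 10^-5) = 4.61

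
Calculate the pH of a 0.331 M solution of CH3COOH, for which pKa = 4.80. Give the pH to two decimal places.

pH = 2.64

CH3COOH ⇌ CH3COO- + H+
Ka = 10^(−4.80) = 1.58 × 10^-5
Ka = [H+]²/(0.331 − [H+]) = 1.58 × 10^-5
Since Ka ≪ C₀, [H+] ≈ √(Ka·C₀) = 2.29 × 10^-3 M.
([H+]/C₀ = 0.69% < 5%, so the approximation holds.)
pH = −log(2.29 × 10^-3) = 2.64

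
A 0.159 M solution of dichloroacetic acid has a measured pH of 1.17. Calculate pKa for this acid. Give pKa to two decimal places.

[H+] = 10^(-1.17) = 6.76 × 10^-2 M
At equilibrium [HA] = 0.159 − 6.76 × 10^-2 = 9.14 × 10^-2 M
Ka = [H+][A-]/[HA] = (6.76 × 10^-2)² / 9.14 × 10^-2 = 5.00 × 10^-2
pKa = -log(5.00 × 10^-2) = 1.30

pKa = 1.30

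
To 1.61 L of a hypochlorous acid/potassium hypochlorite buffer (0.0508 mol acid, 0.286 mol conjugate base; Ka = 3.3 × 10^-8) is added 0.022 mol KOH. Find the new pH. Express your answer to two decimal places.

After neutralization: n(HOCl) = 0.0288 mol, n(OCl-) = 0.308 mol.
pKa = −log(3.3 × 10^-8) = 7.481
pH = pKa + log([A⁻]/[HA]) = 7.481 + log(0.308/0.0288) = 7.481 +1.029

pH = 8.51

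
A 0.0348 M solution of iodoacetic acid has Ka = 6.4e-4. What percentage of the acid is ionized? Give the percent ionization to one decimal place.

12.7%

ICH2COOH ⇌ ICH2COO- + H+; let x = [H+] at equilibrium.
Ka = x²/(C₀ − x); solving the quadratic gives x = 4.41 × 10^-3 M.
% ionization = x/C₀ × 100% = 4.41 × 10^-3/0.0348 × 100% = 12.7%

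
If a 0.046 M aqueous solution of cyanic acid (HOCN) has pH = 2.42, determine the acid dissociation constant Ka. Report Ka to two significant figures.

[H+] = 10^(-2.42) = 3.80 × 10^-3 M
At equilibrium [HA] = 0.046 − 3.80 × 10^-3 = 4.22 × 10^-2 M
Ka = [H+][A-]/[HA] = (3.80 × 10^-3)² / 4.22 × 10^-2 = 3.4 × 10^-4

Ka = 3.4 × 10^-4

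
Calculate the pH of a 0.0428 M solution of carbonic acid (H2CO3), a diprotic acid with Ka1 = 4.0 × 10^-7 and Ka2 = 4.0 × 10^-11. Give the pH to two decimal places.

Since Ka1 ≫ Ka2, the first ionization dominates [H+].
Ka1 = x²/(0.0428 − x) = 4.0 × 10^-7
x ≈ √(4.0 × 10^-7 × 0.0428) = 1.31 × 10^-4 M
pH = −log(1.31 × 10^-4) = 3.88

pH = 3.88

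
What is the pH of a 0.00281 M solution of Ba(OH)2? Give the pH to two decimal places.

Ba(OH)2 is a strong base (each formula unit releases 2 OH-); [OH-] = 0.00562 M.
pOH = -log(0.00562) = 2.25
pH = 14.00 - 2.25 = 11.75

pH = 11.75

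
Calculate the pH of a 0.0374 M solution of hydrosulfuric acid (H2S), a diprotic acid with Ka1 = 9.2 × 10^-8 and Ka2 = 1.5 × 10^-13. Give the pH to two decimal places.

Ka1 ≫ Ka2, so treat the first dissociation as the only significant source of H+.
Ka1 = x²/(0.0374 − x) = 9.2 × 10^-8
x ≈ √(9.2 × 10^-8 × 0.0374) = 5.87 × 10^-5 M
pH = −log(5.87 × 10^-5) = 4.23

pH = 4.23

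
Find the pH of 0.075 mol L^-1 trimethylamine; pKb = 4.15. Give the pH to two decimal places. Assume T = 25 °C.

(CH3)3N + H2O ⇌ (CH3)3NH+ + OH-
Kb = 10^(−4.15) = 7.08 × 10^-5
Kb = [OH-]²/(0.075 − [OH-]) = 7.08 × 10^-5
Since Kb ≪ C₀, [OH-] ≈ √(Kb·C₀) = 2.30 × 10^-3 M.
pOH = −log(2.30 × 10^-3) = 2.64; pH = 14.00 − 2.64 = 11.36

pH = 11.36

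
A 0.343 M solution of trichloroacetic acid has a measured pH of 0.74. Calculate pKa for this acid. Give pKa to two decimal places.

[H+] = 10^(-0.74) = 1.82 × 10^-1 M
At equilibrium [HA] = 0.343 − 1.82 × 10^-1 = 1.61 × 10^-1 M
Ka = [H+][A-]/[HA] = (1.82 × 10^-1)² / 1.61 × 10^-1 = 2.06 × 10^-1
pKa = -log(2.06 × 10^-1) = 0.69

pKa = 0.69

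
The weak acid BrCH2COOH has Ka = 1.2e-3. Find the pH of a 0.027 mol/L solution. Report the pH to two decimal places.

pH = 2.29

BrCH2COOH ⇌ BrCH2COO- + H+
From the ICE table, Ka = [H+]²/(0.027 − [H+]) = 1.2 × 10^-3.
Here C₀/Ka ≈ 22.5, so the small-[H+] approximation fails. Use the quadratic:
[H+] = [−0.0012 + √(0.0012² + 0.00013)]/2 = 5.12 × 10^-3 M
pH = −log[H+] = −log(5.12 × 10^-3) = 2.29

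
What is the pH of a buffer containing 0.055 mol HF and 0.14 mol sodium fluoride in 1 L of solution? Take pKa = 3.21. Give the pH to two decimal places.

pH = pKa + log([A⁻]/[HA]) = 3.21 + log(0.14/0.055)
pH = 3.21 + (+0.406) = 3.62

pH = 3.62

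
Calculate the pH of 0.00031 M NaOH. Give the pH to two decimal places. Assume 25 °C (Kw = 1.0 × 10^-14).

pH = 10.49

NaOH is a strong base; [OH-] = 0.00031 M.
pOH = -log(0.00031) = 3.51
pH = 14.00 - 3.51 = 10.49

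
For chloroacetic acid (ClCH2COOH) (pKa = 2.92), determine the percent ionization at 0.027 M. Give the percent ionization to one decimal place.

19.0%

ClCH2COOH ⇌ ClCH2COO- + H+; let x = [H+] at equilibrium.
Ka = 10^(−2.92) = 1.20 × 10^-3
Ka = x²/(C₀ − x); solving the quadratic gives x = 5.12 × 10^-3 M.
Fraction ionized = 5.12 × 10^-3 / 0.027 = 0.1896 → 19.0%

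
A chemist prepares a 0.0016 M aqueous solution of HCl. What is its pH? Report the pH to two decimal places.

HCl is a strong acid and dissociates completely, so [H+] = 0.0016 M.
pH = -log(0.0016) = 2.80

pH = 2.80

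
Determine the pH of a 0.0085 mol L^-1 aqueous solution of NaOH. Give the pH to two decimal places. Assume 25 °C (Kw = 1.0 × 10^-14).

pH = 11.93

NaOH is a strong base; [OH-] = 0.0085 M.
pOH = -log(0.0085) = 2.07
pH = 14.00 - 2.07 = 11.93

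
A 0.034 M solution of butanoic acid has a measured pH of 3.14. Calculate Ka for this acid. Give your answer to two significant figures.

Ka = 1.6 × 10^-5

[H+] = 10^(-3.14) = 7.24 × 10^-4 M
At equilibrium [HA] = 0.034 − 7.24 × 10^-4 = 3.33 × 10^-2 M
Ka = [H+][A-]/[HA] = (7.24 × 10^-4)² / 3.33 × 10^-2 = 1.6 × 10^-5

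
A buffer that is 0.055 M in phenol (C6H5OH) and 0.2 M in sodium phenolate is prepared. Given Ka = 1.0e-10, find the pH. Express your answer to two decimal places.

pH = 10.56

pKa = −log(1.0 × 10^-10) = 10.000
Henderson–Hasselbalch: pH = pKa + log([C6H5O-]/[C6H5OH]) = 10.000 + log(0.2/0.055)
pH = 10.000 + (+0.561) = 10.56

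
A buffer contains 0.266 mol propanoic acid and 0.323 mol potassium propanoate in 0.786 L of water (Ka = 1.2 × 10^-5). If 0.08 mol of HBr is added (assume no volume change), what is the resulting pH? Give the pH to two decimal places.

pH = 4.77

After neutralization: n(CH3CH2COOH) = 0.346 mol, n(CH3CH2COO-) = 0.243 mol.
pKa = −log(1.2 × 10^-5) = 4.921
Henderson–Hasselbalch with mole ratio 0.243/0.346: pH = 4.921 + (-0.153)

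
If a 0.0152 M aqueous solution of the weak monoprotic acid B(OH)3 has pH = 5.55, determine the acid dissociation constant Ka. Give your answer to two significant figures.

[H+] = 10^(-5.55) = 2.82 × 10^-6 M
At equilibrium [HA] = 0.0152 − 2.82 × 10^-6 = 1.52 × 10^-2 M
Ka = [H+][A-]/[HA] = (2.82 × 10^-6)² / 1.52 × 10^-2 = 5.2 × 10^-10

Ka = 5.2 × 10^-10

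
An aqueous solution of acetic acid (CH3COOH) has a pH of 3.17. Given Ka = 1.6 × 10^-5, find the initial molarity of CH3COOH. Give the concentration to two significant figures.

[H+] = 10^(-3.17) = 6.76 × 10^-4 M = x
Ka = x²/(C₀ − x) ⇒ C₀ = x + x²/Ka
C₀ = 6.76 × 10^-4 + (6.76 × 10^-4)²/(1.6 × 10^-5) = 2.92 × 10^-2 M

C₀ = 2.9 × 10^-2 M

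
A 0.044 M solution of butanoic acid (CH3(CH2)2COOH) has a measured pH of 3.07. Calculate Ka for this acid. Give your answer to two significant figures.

[H+] = 10^(-3.07) = 8.51 × 10^-4 M
At equilibrium [HA] = 0.044 − 8.51 × 10^-4 = 4.31 × 10^-2 M
Ka = [H+][A-]/[HA] = (8.51 × 10^-4)² / 4.31 × 10^-2 = 1.7 × 10^-5

Ka = 1.7 × 10^-5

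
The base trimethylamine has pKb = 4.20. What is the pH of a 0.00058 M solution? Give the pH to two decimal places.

pH = 10.21

(CH3)3N + H2O ⇌ (CH3)3NH+ + OH-
Kb = 10^(−4.20) = 6.31 × 10^-5
Kb = [OH-]²/(0.00058 − [OH-]) = 6.31 × 10^-5
[OH-] is not negligible relative to C₀; solve [OH-]² + 6.31e-05·[OH-] − 3.66e-08 = 0.
[OH-] = [−6.31e-05 + √(6.31e-05² + 1.46e-07)]/2 = 1.62 × 10^-4 M
pOH = −log(1.62 × 10^-4) = 3.79; pH = 14.00 − 3.79 = 10.21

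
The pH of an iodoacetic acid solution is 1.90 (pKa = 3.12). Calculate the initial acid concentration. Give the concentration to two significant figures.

C₀ = 2.2 × 10^-1 M

[H+] = 10^(-1.90) = 1.26 × 10^-2 M = x
Ka = 10^(−3.12) = 7.59 × 10^-4
Ka = x²/(C₀ − x) ⇒ C₀ = x + x²/Ka
C₀ = 1.26 × 10^-2 + (1.26 × 10^-2)²/(7.59 × 10^-4) = 2.22 × 10^-1 M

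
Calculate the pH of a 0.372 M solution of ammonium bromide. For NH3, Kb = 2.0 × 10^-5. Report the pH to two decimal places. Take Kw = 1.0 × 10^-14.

pH = 4.87

NH4+ is the conjugate acid of the weak base NH3.
Ka = Kw/Kb = 1.0×10^-14 / 2.0 × 10^-5 = 5.00 × 10^-10
Ka = x²/(0.372 − x) = 5.00 × 10^-10
Since Ka ≪ C₀, x ≈ √(Ka·C₀) = 1.36 × 10^-5 M.
(x/C₀ = 0.0037% < 5%, so the approximation holds.)
pH = −log[H+] = −log(1.36 × 10^-5) = 4.87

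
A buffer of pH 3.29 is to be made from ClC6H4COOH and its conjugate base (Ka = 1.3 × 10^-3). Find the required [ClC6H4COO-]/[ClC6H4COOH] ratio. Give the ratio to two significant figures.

pKa = -log(1.3 × 10^-3) = 2.886
pH = pKa + log(r) ⇒ log(r) = 3.29 − 2.886 = +0.404
r = [ClC6H4COO-]/[ClC6H4COOH] = 10^(+0.404) = 2.54

ratio = 2.5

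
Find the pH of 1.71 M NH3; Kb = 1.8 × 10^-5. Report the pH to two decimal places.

pH = 11.74

NH3 + H2O ⇌ NH4+ + OH-
From the ICE table, Kb = x²/(1.71 − x) = 1.8 × 10^-5.
Neglecting x in the denominator: x = √(1.8 × 10^-5 × 1.71) = 5.55 × 10^-3 M
pOH = −log(5.55 × 10^-3) = 2.26; pH = 14.00 − 2.26 = 11.74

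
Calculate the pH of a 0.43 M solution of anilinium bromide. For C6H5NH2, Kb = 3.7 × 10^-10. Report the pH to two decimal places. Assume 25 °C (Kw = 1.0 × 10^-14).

pH = 2.47

C6H5NH3+ is the conjugate acid of the weak base C6H5NH2.
Ka = Kw/Kb = 1.0×10^-14 / 3.7 × 10^-10 = 2.70 × 10^-5
From the ICE table, Ka = [H+]²/(0.43 − [H+]) = 2.70 × 10^-5.
Neglecting [H+] in the denominator: [H+] = √(2.70 × 10^-5 × 0.43) = 3.41 × 10^-3 M
Check: 0.79% ionized — well under 5%, approximation valid.
pH = −log[H+] = −log(3.41 × 10^-3) = 2.47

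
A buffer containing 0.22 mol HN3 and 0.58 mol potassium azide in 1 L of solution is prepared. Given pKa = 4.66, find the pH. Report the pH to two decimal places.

Using pH = pKa + log([base]/[acid]) with [base]/[acid] = 0.58/0.22:
pH = 4.66 + (+0.421) = 5.08

pH = 5.08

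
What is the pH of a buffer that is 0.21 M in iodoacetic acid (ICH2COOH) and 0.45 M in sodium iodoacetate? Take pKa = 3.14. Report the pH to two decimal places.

pH = 3.47

Using pH = pKa + log([base]/[acid]) with [base]/[acid] = 0.45/0.21:
pH = 3.14 + (+0.331) = 3.47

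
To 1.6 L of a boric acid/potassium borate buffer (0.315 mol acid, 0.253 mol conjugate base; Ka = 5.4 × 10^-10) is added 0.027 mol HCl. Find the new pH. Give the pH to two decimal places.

pH = 9.09

Added H+ converts B(OH)4- to B(OH)3: B(OH)3 → 0.342 mol, B(OH)4- → 0.226 mol.
pKa = −log(5.4 × 10^-10) = 9.268
pH = pKa + log([A⁻]/[HA]) = 9.268 + log(0.226/0.342) = 9.268 -0.180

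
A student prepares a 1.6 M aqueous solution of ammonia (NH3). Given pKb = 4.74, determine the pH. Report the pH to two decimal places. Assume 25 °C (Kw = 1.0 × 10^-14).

NH3 + H2O ⇌ NH4+ + OH-
Kb = 10^(−4.74) = 1.82 × 10^-5
Let x = [OH-] at equilibrium. Kb = x²/(1.6 − x).
Since Kb ≪ C₀, x ≈ √(Kb·C₀) = 5.40 × 10^-3 M.
pOH = −log(5.40 × 10^-3) = 2.27; pH = 14.00 − 2.27 = 11.73

pH = 11.73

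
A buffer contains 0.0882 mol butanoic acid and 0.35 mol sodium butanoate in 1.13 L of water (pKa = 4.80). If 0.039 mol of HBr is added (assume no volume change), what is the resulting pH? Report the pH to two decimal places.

After neutralization: n(CH3(CH2)2COOH) = 0.127 mol, n(CH3(CH2)2COO-) = 0.311 mol.
Henderson–Hasselbalch with mole ratio 0.311/0.127: pH = 4.80 + (+0.389)

pH = 5.19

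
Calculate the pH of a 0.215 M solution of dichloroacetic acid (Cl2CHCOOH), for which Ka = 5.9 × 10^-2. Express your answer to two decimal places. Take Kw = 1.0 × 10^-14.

pH = 1.06

Cl2CHCOOH ⇌ Cl2CHCOO- + H+
Ka = [H+]²/(0.215 − [H+]) = 5.9 × 10^-2
[H+] is not negligible relative to C₀; solve [H+]² + 0.059·[H+] − 0.0127 = 0.
[H+] = [−0.059 + √(0.059² + 0.0507)]/2 = 8.69 × 10^-2 M
pH = −log[H+] = −log(8.69 × 10^-2) = 1.06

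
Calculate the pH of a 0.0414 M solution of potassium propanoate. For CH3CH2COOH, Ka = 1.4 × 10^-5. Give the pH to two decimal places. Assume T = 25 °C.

pH = 8.74

CH3CH2COO- is the conjugate base of the weak acid CH3CH2COOH.
Kb = Kw/Ka = 1.0×10^-14 / 1.4 × 10^-5 = 7.14 × 10^-10
Kb = x²/(0.0414 − x) = 7.14 × 10^-10
Assume x ≪ 0.0414: x ≈ √(7.14 × 10^-10 × 0.0414) = 5.44 × 10^-6 M
Check: 0.013% ionized — well under 5%, approximation valid.
pOH = 5.26, so pH = 14.00 − pOH = 8.74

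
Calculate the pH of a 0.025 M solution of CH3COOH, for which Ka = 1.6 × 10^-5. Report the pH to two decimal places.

CH3COOH ⇌ CH3COO- + H+
Ka = x²/(0.025 − x) = 1.6 × 10^-5
Since Ka ≪ C₀, x ≈ √(Ka·C₀) = 6.32 × 10^-4 M.
(x/C₀ = 2.5% < 5%, so the approximation holds.)
pH = −log[H+] = −log(6.32 × 10^-4) = 3.20

pH = 3.20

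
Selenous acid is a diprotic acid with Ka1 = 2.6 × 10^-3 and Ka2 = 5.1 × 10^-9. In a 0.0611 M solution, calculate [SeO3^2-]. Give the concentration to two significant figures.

5.1 × 10^-9 M

First ionization gives [H+] ≈ [HSeO3-] = 1.14 × 10^-2 M.
Second step: Ka2 = [H+][SeO3^2-]/[HSeO3-] ≈ [SeO3^2-] (since [H+] ≈ [HSeO3-]).
So [SeO3^2-] ≈ Ka2.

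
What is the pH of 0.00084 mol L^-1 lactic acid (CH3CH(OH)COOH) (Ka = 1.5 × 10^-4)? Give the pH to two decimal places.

pH = 3.54

CH3CH(OH)COOH ⇌ CH3CH(OH)COO- + H+
From the ICE table, Ka = x²/(0.00084 − x) = 1.5 × 10^-4.
Here C₀/Ka ≈ 5.6, so the small-x approximation fails. Use the quadratic:
x = (−Ka + √(Ka² + 4·Ka·C₀))/2 = 2.88 × 10^-4 M
pH = −log[H+] = −log(2.88 × 10^-4) = 3.54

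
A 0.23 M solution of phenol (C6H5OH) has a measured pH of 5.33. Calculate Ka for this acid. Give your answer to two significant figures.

Ka = 9.5 × 10^-11

[H+] = 10^(-5.33) = 4.68 × 10^-6 M
At equilibrium [HA] = 0.23 − 4.68 × 10^-6 = 2.30 × 10^-1 M
Ka = [H+][A-]/[HA] = (4.68 × 10^-6)² / 2.30 × 10^-1 = 9.5 × 10^-11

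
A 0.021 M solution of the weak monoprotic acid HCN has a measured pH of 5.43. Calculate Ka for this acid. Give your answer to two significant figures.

[H+] = 10^(-5.43) = 3.72 × 10^-6 M
At equilibrium [HA] = 0.021 − 3.72 × 10^-6 = 2.10 × 10^-2 M
Ka = [H+][A-]/[HA] = (3.72 × 10^-6)² / 2.10 × 10^-2 = 6.6 × 10^-10

Ka = 6.6 × 10^-10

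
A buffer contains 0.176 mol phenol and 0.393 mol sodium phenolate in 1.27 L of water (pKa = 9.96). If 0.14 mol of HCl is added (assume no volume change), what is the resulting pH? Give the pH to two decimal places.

After neutralization: n(C6H5OH) = 0.316 mol, n(C6H5O-) = 0.253 mol.
pH = pKa + log([A⁻]/[HA]) = 9.96 + log(0.253/0.316) = 9.96 -0.097

pH = 9.86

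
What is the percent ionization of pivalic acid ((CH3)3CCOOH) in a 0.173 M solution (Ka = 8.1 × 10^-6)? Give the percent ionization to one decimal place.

(CH3)3CCOOH ⇌ (CH3)3CCOO- + H+; let x = [H+] at equilibrium.
x ≈ √(Ka·C₀) = √(8.1 × 10^-6 × 0.173) = 1.18 × 10^-3 M
% ionization = x/C₀ × 100% = 1.18 × 10^-3/0.173 × 100% = 0.7%

0.7%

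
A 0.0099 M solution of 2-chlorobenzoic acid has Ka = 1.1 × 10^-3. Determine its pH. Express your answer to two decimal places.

pH = 2.55

ClC6H4COOH ⇌ ClC6H4COO- + H+
Let x = [H+] at equilibrium. Ka = x²/(0.0099 − x).
Here C₀/Ka ≈ 9, so the small-x approximation fails. Use the quadratic:
x = (−Ka + √(Ka² + 4·Ka·C₀))/2 = 2.80 × 10^-3 M
pH = −log(2.80 × 10^-3) = 2.55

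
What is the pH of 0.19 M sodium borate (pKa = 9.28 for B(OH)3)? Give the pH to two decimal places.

pH = 11.28

B(OH)4- is the conjugate base of the weak acid B(OH)3.
Ka = 10^(−9.28) = 5.25 × 10^-10
Kb = Kw/Ka = 1.0×10^-14 / 5.25 × 10^-10 = 1.90 × 10^-5
Kb = [OH-]²/(0.19 − [OH-]) = 1.90 × 10^-5
Since Kb ≪ C₀, [OH-] ≈ √(Kb·C₀) = 1.90 × 10^-3 M.
([OH-]/C₀ = 1% < 5%, so the approximation holds.)
pOH = 2.72, so pH = 14.00 − pOH = 11.28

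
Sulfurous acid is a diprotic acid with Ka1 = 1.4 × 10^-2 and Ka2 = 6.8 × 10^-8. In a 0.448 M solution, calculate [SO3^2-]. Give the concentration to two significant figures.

6.8 × 10^-8 M

First ionization gives [H+] ≈ [HSO3-] = 7.25 × 10^-2 M.
Second step: Ka2 = [H+][SO3^2-]/[HSO3-] ≈ [SO3^2-] (since [H+] ≈ [HSO3-]).
So [SO3^2-] ≈ Ka2.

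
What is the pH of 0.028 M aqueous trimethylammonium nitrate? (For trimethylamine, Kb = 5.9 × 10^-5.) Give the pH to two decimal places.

(CH3)3NH+ is the conjugate acid of the weak base (CH3)3N.
Ka = Kw/Kb = 1.0×10^-14 / 5.9 × 10^-5 = 1.69 × 10^-10
Ka = [H+]²/(0.028 − [H+]) = 1.69 × 10^-10
Assume [H+] ≪ 0.028: [H+] ≈ √(1.69 × 10^-10 × 0.028) = 2.18 × 10^-6 M
pH = −log[H+] = −log(2.18 × 10^-6) = 5.66

pH = 5.66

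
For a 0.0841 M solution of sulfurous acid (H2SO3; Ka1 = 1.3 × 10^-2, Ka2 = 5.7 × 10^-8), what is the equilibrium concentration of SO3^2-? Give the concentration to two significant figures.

First ionization gives [H+] ≈ [HSO3-] = 2.72 × 10^-2 M.
Second step: Ka2 = [H+][SO3^2-]/[HSO3-] ≈ [SO3^2-] (since [H+] ≈ [HSO3-]).
So [SO3^2-] ≈ Ka2.

5.7 × 10^-8 M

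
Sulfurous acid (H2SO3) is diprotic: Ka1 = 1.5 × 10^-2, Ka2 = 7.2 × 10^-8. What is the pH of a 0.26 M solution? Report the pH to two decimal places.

Since Ka1 ≫ Ka2, the first ionization dominates [H+].
Ka1 = x²/(0.26 − x) = 1.5 × 10^-2
Solving the quadratic: x = (−Ka1 + √(Ka1² + 4·Ka1·C₀))/2 = 5.54 × 10^-2 M
pH = −log(5.54 × 10^-2) = 1.26

pH = 1.26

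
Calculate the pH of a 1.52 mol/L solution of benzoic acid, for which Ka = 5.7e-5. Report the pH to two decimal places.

C6H5COOH ⇌ C6H5COO- + H+
Let x = [H+] at equilibrium. Ka = x²/(1.52 − x).
Neglecting x in the denominator: x = √(5.7 × 10^-5 × 1.52) = 9.31 × 10^-3 M
(x/C₀ = 0.61% < 5%, so the approximation holds.)
pH = −log(9.31 × 10^-3) = 2.03

pH = 2.03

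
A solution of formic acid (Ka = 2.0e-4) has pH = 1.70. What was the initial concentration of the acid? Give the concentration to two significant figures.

C₀ = 2.0 M

[H+] = 10^(-1.70) = 2.00 × 10^-2 M = x
Ka = x²/(C₀ − x) ⇒ C₀ = x + x²/Ka
C₀ = 2.00 × 10^-2 + (2.00 × 10^-2)²/(2.0 × 10^-4) = 2.02 M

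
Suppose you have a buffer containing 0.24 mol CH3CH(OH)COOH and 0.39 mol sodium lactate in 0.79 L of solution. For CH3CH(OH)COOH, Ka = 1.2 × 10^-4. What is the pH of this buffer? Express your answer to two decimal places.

pKa = −log(1.2 × 10^-4) = 3.921
Henderson–Hasselbalch: pH = pKa + log([CH3CH(OH)COO-]/[CH3CH(OH)COOH]) = 3.921 + log(0.39/0.24)
pH = 3.921 + (+0.211) = 4.13

pH = 4.13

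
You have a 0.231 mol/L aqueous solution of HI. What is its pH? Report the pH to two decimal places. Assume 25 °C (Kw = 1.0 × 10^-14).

pH = 0.64

HI is a strong acid and dissociates completely, so [H+] = 0.231 M.
pH = -log(0.231) = 0.64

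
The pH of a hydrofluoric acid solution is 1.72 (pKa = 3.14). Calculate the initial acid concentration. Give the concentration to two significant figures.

[H+] = 10^(-1.72) = 1.91 × 10^-2 M = x
Ka = 10^(−3.14) = 7.24 × 10^-4
Ka = x²/(C₀ − x) ⇒ C₀ = x + x²/Ka
C₀ = 1.91 × 10^-2 + (1.91 × 10^-2)²/(7.24 × 10^-4) = 5.23 × 10^-1 M

C₀ = 5.2 × 10^-1 M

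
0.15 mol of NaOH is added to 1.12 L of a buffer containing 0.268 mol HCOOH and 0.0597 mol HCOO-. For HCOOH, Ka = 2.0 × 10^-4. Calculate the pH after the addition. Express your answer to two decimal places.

OH- converts HCOOH to HCOO-: HCOOH → 0.118 mol, HCOO- → 0.21 mol.
pKa = −log(2.0 × 10^-4) = 3.699
pH = pKa + log(n_HCOO-/n_HCOOH) = 3.699 + log(0.21/0.118) = 3.699 + (+0.250)

pH = 3.95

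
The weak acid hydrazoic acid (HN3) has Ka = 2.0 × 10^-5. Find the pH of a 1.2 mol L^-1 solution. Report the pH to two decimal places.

HN3 ⇌ N3- + H+
Let x = [H+] at equilibrium. Ka = x²/(1.2 − x).
Neglecting x in the denominator: x = √(2.0 × 10^-5 × 1.2) = 4.90 × 10^-3 M
pH = −log[H+] = −log(4.90 × 10^-3) = 2.31

pH = 2.31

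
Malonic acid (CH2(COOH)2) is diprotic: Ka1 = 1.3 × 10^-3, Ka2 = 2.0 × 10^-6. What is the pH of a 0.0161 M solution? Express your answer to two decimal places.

pH = 2.40

Ka1 ≫ Ka2, so treat the first dissociation as the only significant source of H+.
Ka1 = x²/(0.0161 − x) = 1.3 × 10^-3
Solving the quadratic: x = (−Ka1 + √(Ka1² + 4·Ka1·C₀))/2 = 3.97 × 10^-3 M
pH = −log(3.97 × 10^-3) = 2.40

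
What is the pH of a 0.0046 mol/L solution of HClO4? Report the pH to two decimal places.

HClO4 is a strong acid and dissociates completely, so [H+] = 0.0046 M.
pH = -log(0.0046) = 2.34

pH = 2.34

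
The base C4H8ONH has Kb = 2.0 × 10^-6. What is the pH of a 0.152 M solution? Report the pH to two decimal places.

pH = 10.74

C4H8ONH + H2O ⇌ C4H8ONH2+ + OH-
From the ICE table, Kb = x²/(0.152 − x) = 2.0 × 10^-6.
Since Kb ≪ C₀, x ≈ √(Kb·C₀) = 5.51 × 10^-4 M.
pOH = −log(5.51 × 10^-4) = 3.26; pH = 14.00 − 3.26 = 10.74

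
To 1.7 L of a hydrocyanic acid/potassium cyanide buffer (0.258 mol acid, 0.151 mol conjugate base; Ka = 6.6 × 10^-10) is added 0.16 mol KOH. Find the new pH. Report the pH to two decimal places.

OH- converts HCN to CN-: HCN → 0.098 mol, CN- → 0.311 mol.
pKa = −log(6.6 × 10^-10) = 9.180
pH = pKa + log(n_CN-/n_HCN) = 9.180 + log(0.311/0.098) = 9.180 + (+0.502)

pH = 9.68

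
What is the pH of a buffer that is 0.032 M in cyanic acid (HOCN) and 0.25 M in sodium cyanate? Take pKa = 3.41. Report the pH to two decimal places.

Henderson–Hasselbalch: pH = pKa + log([OCN-]/[HOCN]) = 3.41 + log(0.25/0.032)
pH = 3.41 + (+0.893) = 4.30

pH = 4.30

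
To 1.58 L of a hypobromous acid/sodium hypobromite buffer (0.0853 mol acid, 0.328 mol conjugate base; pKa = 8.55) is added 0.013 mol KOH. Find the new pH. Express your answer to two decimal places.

OH- converts HOBr to OBr-: HOBr → 0.0723 mol, OBr- → 0.341 mol.
Henderson–Hasselbalch with mole ratio 0.341/0.0723: pH = 8.55 + (+0.674)

pH = 9.22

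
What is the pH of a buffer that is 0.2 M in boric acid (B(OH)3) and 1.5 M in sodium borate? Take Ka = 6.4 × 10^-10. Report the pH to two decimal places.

pKa = −log(6.4 × 10^-10) = 9.194
Henderson–Hasselbalch: pH = pKa + log([B(OH)4-]/[B(OH)3]) = 9.194 + log(1.5/0.2)
pH = 9.194 + (+0.875) = 10.07

pH = 10.07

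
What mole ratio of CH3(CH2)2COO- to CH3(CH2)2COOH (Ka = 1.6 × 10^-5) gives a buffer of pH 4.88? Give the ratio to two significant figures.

ratio = 1.2

pKa = -log(1.6 × 10^-5) = 4.796
pH = pKa + log(r) ⇒ log(r) = 4.88 − 4.796 = +0.084
r = [CH3(CH2)2COO-]/[CH3(CH2)2COOH] = 10^(+0.084) = 1.21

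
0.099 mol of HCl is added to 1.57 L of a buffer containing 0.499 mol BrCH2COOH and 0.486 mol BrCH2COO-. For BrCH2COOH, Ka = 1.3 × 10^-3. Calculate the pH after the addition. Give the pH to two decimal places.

After neutralization: n(BrCH2COOH) = 0.598 mol, n(BrCH2COO-) = 0.387 mol.
pKa = −log(1.3 × 10^-3) = 2.886
pH = pKa + log(n_BrCH2COO-/n_BrCH2COOH) = 2.886 + log(0.387/0.598) = 2.886 + (-0.189)

pH = 2.70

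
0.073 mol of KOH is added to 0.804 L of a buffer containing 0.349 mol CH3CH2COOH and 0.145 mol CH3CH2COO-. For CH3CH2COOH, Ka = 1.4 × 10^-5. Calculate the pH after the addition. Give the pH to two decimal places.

pH = 4.75

After neutralization: n(CH3CH2COOH) = 0.276 mol, n(CH3CH2COO-) = 0.218 mol.
pKa = −log(1.4 × 10^-5) = 4.854
pH = pKa + log(n_CH3CH2COO-/n_CH3CH2COOH) = 4.854 + log(0.218/0.276) = 4.854 + (-0.102)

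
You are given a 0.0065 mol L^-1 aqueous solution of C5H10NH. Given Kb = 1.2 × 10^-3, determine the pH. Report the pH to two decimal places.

C5H10NH + H2O ⇌ C5H10NH2+ + OH-
Let x = [OH-] at equilibrium. Kb = x²/(0.0065 − x).
x is not negligible relative to C₀; solve x² + 0.0012·x − 7.8e-06 = 0.
x = (−Kb + √(Kb² + 4·Kb·C₀))/2 = 2.26 × 10^-3 M
pOH = −log(2.26 × 10^-3) = 2.65; pH = 14.00 − 2.65 = 11.35

pH = 11.35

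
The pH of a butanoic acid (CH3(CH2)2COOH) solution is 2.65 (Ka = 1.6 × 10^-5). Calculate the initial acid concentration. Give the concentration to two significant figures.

C₀ = 3.2 × 10^-1 M

[H+] = 10^(-2.65) = 2.24 × 10^-3 M = x
Ka = x²/(C₀ − x) ⇒ C₀ = x + x²/Ka
C₀ = 2.24 × 10^-3 + (2.24 × 10^-3)²/(1.6 × 10^-5) = 3.16 × 10^-1 M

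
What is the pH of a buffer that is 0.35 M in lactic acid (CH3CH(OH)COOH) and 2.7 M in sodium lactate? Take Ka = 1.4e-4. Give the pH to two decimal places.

pKa = −log(1.4 × 10^-4) = 3.854
pH = pKa + log([A⁻]/[HA]) = 3.854 + log(2.7/0.35)
pH = 3.854 + (+0.887) = 4.74

pH = 4.74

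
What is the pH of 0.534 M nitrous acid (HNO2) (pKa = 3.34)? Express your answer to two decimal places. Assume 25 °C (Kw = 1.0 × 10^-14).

pH = 1.81

HNO2 ⇌ NO2- + H+
Ka = 10^(−3.34) = 4.57 × 10^-4
From the ICE table, Ka = [H+]²/(0.534 − [H+]) = 4.57 × 10^-4.
Assume [H+] ≪ 0.534: [H+] ≈ √(4.57 × 10^-4 × 0.534) = 1.56 × 10^-2 M
Check: 2.9% ionized — well under 5%, approximation valid.
pH = −log(1.56 × 10^-2) = 1.81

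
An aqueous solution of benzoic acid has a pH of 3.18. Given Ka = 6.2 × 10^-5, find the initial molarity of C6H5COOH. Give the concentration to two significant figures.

[H+] = 10^(-3.18) = 6.61 × 10^-4 M = x
Ka = x²/(C₀ − x) ⇒ C₀ = x + x²/Ka
C₀ = 6.61 × 10^-4 + (6.61 × 10^-4)²/(6.2 × 10^-5) = 7.71 × 10^-3 M

C₀ = 7.7 × 10^-3 M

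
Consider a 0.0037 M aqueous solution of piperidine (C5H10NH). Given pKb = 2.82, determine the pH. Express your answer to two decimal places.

pH = 11.24

C5H10NH + H2O ⇌ C5H10NH2+ + OH-
Kb = 10^(−2.82) = 1.51 × 10^-3
From the ICE table, Kb = [OH-]²/(0.0037 − [OH-]) = 1.51 × 10^-3.
[OH-] is not negligible relative to C₀; solve [OH-]² + 0.00151·[OH-] − 5.59e-06 = 0.
[OH-] = (−Kb + √(Kb² + 4·Kb·C₀))/2 = 1.73 × 10^-3 M
pOH = 2.76, so pH = 14.00 − pOH = 11.24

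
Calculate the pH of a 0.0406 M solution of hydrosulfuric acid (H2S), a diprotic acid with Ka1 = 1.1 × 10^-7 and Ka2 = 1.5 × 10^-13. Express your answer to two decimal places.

Ka1 ≫ Ka2, so treat the first dissociation as the only significant source of H+.
Ka1 = x²/(0.0406 − x) = 1.1 × 10^-7
x ≈ √(1.1 × 10^-7 × 0.0406) = 6.68 × 10^-5 M
pH = −log(6.68 × 10^-5) = 4.18

pH = 4.18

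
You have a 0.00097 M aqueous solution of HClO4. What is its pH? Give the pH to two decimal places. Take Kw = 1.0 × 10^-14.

HClO4 is a strong acid and dissociates completely, so [H+] = 0.00097 M.
pH = -log(0.00097) = 3.01

pH = 3.01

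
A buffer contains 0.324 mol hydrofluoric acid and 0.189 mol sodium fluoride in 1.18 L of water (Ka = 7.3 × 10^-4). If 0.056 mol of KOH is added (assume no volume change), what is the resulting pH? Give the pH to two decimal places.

pH = 3.10

After neutralization: n(HF) = 0.268 mol, n(F-) = 0.245 mol.
pKa = −log(7.3 × 10^-4) = 3.137
Henderson–Hasselbalch with mole ratio 0.245/0.268: pH = 3.137 + (-0.039)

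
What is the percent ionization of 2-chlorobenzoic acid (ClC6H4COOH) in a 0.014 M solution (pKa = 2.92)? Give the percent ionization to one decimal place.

ClC6H4COOH ⇌ ClC6H4COO- + H+; let x = [H+] at equilibrium.
Ka = 10^(−2.92) = 1.20 × 10^-3
Ka = x²/(C₀ − x); solving the quadratic gives x = 3.54 × 10^-3 M.
% ionization = x/C₀ × 100% = 3.54 × 10^-3/0.014 × 100% = 25.3%

25.3%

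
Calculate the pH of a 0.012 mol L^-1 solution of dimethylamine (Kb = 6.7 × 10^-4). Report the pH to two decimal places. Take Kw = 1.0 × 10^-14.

(CH3)2NH + H2O ⇌ (CH3)2NH2+ + OH-
Kb = x²/(0.012 − x) = 6.7 × 10^-4
The 5% rule fails; solving x² + Kb·x − Kb·C₀ = 0 exactly:
x = (−Kb + √(Kb² + 4·Kb·C₀))/2 = 2.52 × 10^-3 M
pOH = −log(2.52 × 10^-3) = 2.60; pH = 14.00 − 2.60 = 11.40

pH = 11.40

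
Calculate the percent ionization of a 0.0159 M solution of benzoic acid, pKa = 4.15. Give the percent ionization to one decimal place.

C6H5COOH ⇌ C6H5COO- + H+; let x = [H+] at equilibrium.
Ka = 10^(−4.15) = 7.08 × 10^-5
Ka = x²/(C₀ − x); solving the quadratic gives x = 1.03 × 10^-3 M.
Fraction ionized = 1.03 × 10^-3 / 0.0159 = 0.0648 → 6.5%

6.5%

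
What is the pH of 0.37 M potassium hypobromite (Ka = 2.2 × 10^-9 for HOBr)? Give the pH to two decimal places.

OBr- is the conjugate base of the weak acid HOBr.
Kb = Kw/Ka = 1.0×10^-14 / 2.2 × 10^-9 = 4.55 × 10^-6
Kb = x²/(0.37 − x) = 4.55 × 10^-6
Since Kb ≪ C₀, x ≈ √(Kb·C₀) = 1.30 × 10^-3 M.
(x/C₀ = 0.35% < 5%, so the approximation holds.)
pOH = 2.89, so pH = 14.00 − pOH = 11.11

pH = 11.11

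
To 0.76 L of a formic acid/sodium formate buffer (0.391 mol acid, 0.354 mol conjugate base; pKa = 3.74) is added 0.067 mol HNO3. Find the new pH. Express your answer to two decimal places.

pH = 3.54

Added H+ converts HCOO- to HCOOH: HCOOH → 0.458 mol, HCOO- → 0.287 mol.
Henderson–Hasselbalch with mole ratio 0.287/0.458: pH = 3.74 + (-0.203)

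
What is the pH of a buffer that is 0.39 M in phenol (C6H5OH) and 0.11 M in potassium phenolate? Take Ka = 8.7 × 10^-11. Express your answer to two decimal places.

pH = 9.51

pKa = −log(8.7 × 10^-11) = 10.060
Using pH = pKa + log([base]/[acid]) with [base]/[acid] = 0.11/0.39:
pH = 10.060 + (-0.550) = 9.51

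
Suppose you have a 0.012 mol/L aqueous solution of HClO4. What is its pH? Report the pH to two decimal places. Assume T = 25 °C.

HClO4 is a strong acid and dissociates completely, so [H+] = 0.012 M.
pH = -log(0.012) = 1.92

pH = 1.92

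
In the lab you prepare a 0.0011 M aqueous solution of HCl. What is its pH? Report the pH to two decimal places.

pH = 2.96

HCl is a strong acid and dissociates completely, so [H+] = 0.0011 M.
pH = -log(0.0011) = 2.96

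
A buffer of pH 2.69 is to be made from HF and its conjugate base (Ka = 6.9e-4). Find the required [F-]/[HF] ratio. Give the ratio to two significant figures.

ratio = 0.34

pKa = -log(6.9 × 10^-4) = 3.161
pH = pKa + log(r) ⇒ log(r) = 2.69 − 3.161 = -0.471
r = [F-]/[HF] = 10^(-0.471) = 0.338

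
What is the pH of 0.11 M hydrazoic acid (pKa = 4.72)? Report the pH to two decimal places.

pH = 2.84

HN3 ⇌ N3- + H+
Ka = 10^(−4.72) = 1.91 × 10^-5
Let x = [H+] at equilibrium. Ka = x²/(0.11 − x).
Since Ka ≪ C₀, x ≈ √(Ka·C₀) = 1.45 × 10^-3 M.
pH = −log(1.45 × 10^-3) = 2.84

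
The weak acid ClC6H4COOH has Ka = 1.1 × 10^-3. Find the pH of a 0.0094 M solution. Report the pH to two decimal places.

pH = 2.57

ClC6H4COOH ⇌ ClC6H4COO- + H+
From the ICE table, Ka = x²/(0.0094 − x) = 1.1 × 10^-3.
The 5% rule fails; solving x² + Ka·x − Ka·C₀ = 0 exactly:
x = (−Ka + √(Ka² + 4·Ka·C₀))/2 = 2.71 × 10^-3 M
pH = −log[H+] = −log(2.71 × 10^-3) = 2.57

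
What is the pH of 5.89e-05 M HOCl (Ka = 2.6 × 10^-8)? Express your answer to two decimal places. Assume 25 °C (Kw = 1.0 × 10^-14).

pH = 5.91

HOCl ⇌ OCl- + H+
Let x = [H+] at equilibrium. Ka = x²/(5.89e-05 − x).
Neglecting x in the denominator: x = √(2.6 × 10^-8 × 5.89e-05) = 1.24 × 10^-6 M
(x/C₀ = 2.1% < 5%, so the approximation holds.)
pH = −log(1.24 × 10^-6) = 5.91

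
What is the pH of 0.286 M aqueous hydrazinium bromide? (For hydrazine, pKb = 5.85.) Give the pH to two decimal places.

pH = 4.35

N2H5+ is the conjugate acid of the weak base N2H4.
Kb = 10^(−5.85) = 1.41 × 10^-6
Ka = Kw/Kb = 1.0×10^-14 / 1.41 × 10^-6 = 7.09 × 10^-9
From the ICE table, Ka = x²/(0.286 − x) = 7.09 × 10^-9.
Since Ka ≪ C₀, x ≈ √(Ka·C₀) = 4.50 × 10^-5 M.
pH = −log[H+] = −log(4.50 × 10^-5) = 4.35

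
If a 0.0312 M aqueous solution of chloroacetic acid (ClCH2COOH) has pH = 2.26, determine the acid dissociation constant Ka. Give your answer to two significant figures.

[H+] = 10^(-2.26) = 5.50 × 10^-3 M
At equilibrium [HA] = 0.0312 − 5.50 × 10^-3 = 2.57 × 10^-2 M
Ka = [H+][A-]/[HA] = (5.50 × 10^-3)² / 2.57 × 10^-2 = 1.2 × 10^-3

Ka = 1.2 × 10^-3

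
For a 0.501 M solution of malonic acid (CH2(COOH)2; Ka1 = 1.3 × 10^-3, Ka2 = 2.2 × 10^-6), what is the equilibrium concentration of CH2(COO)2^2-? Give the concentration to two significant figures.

2.2 × 10^-6 M

First ionization gives [H+] ≈ [CH2(COOH)COO-] = 2.49 × 10^-2 M.
Second step: Ka2 = [H+][CH2(COO)2^2-]/[CH2(COOH)COO-] ≈ [CH2(COO)2^2-] (since [H+] ≈ [CH2(COOH)COO-]).
So [CH2(COO)2^2-] ≈ Ka2.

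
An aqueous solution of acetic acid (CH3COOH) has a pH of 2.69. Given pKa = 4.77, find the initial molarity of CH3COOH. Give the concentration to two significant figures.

[H+] = 10^(-2.69) = 2.04 × 10^-3 M = x
Ka = 10^(−4.77) = 1.70 × 10^-5
Ka = x²/(C₀ − x) ⇒ C₀ = x + x²/Ka
C₀ = 2.04 × 10^-3 + (2.04 × 10^-3)²/(1.70 × 10^-5) = 2.47 × 10^-1 M

C₀ = 2.5 × 10^-1 M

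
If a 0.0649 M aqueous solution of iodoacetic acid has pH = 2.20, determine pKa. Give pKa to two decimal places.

pKa = 3.17

[H+] = 10^(-2.20) = 6.31 × 10^-3 M
At equilibrium [HA] = 0.0649 − 6.31 × 10^-3 = 5.86 × 10^-2 M
Ka = [H+][A-]/[HA] = (6.31 × 10^-3)² / 5.86 × 10^-2 = 6.79 × 10^-4
pKa = -log(6.79 × 10^-4) = 3.17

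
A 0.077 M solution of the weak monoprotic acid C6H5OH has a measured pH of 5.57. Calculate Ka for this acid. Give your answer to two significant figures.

[H+] = 10^(-5.57) = 2.69 × 10^-6 M
At equilibrium [HA] = 0.077 − 2.69 × 10^-6 = 7.70 × 10^-2 M
Ka = [H+][A-]/[HA] = (2.69 × 10^-6)² / 7.70 × 10^-2 = 9.4 × 10^-11

Ka = 9.4 × 10^-11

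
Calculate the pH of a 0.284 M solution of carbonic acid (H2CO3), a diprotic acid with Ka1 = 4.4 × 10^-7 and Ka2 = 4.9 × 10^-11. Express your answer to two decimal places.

Since Ka1 ≫ Ka2, the first ionization dominates [H+].
Ka1 = x²/(0.284 − x) = 4.4 × 10^-7
x ≈ √(4.4 × 10^-7 × 0.284) = 3.53 × 10^-4 M
pH = −log(3.53 × 10^-4) = 3.45

pH = 3.45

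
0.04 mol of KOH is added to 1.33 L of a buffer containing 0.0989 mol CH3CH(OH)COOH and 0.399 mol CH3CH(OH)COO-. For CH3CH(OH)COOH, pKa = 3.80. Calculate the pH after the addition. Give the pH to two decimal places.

pH = 4.67

After neutralization: n(CH3CH(OH)COOH) = 0.0589 mol, n(CH3CH(OH)COO-) = 0.439 mol.
Henderson–Hasselbalch with mole ratio 0.439/0.0589: pH = 3.80 + (+0.872)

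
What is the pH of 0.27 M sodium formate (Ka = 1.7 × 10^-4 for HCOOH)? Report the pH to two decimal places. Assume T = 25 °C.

HCOO- is the conjugate base of the weak acid HCOOH.
Kb = Kw/Ka = 1.0×10^-14 / 1.7 × 10^-4 = 5.88 × 10^-11
From the ICE table, Kb = x²/(0.27 − x) = 5.88 × 10^-11.
Neglecting x in the denominator: x = √(5.88 × 10^-11 × 0.27) = 3.98 × 10^-6 M
pOH = 5.40, so pH = 14.00 − pOH = 8.60

pH = 8.60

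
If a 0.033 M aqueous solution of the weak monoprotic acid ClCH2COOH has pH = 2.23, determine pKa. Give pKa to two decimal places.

pKa = 2.89

[H+] = 10^(-2.23) = 5.89 × 10^-3 M
At equilibrium [HA] = 0.033 − 5.89 × 10^-3 = 2.71 × 10^-2 M
Ka = [H+][A-]/[HA] = (5.89 × 10^-3)² / 2.71 × 10^-2 = 1.28 × 10^-3
pKa = -log(1.28 × 10^-3) = 2.89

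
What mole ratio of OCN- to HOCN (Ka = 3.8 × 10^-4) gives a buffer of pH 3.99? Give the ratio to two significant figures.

ratio = 3.7

pKa = -log(3.8 × 10^-4) = 3.420
pH = pKa + log(r) ⇒ log(r) = 3.99 − 3.420 = +0.570
r = [OCN-]/[HOCN] = 10^(+0.570) = 3.72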